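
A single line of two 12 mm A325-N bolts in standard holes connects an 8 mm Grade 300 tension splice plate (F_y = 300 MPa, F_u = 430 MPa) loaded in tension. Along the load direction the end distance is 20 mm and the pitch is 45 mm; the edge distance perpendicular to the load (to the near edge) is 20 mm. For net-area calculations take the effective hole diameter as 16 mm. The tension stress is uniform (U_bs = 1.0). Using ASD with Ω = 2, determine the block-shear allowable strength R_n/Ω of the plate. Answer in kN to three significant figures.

63 kN

Shear plane L_v = 20 + 1·45 = 65 mm; A_gv = 65 × 8 = 520 mm².
A_nv = (65 − 1.5·16) × 8 = 328 mm².
A_nt = (20 − 0.5·16) × 8 = 96 mm².
0.6 F_u A_nv = 84.62 kN; 0.6 F_y A_gv = 93.6 kN → shear rupture governs the shear term.
R_n = 84.62 + 1.0 × 430 × 96 / 1000 = 125.9 kN.
Allowable strength R_n/Ω = 125.9 / 2 = 63 kN.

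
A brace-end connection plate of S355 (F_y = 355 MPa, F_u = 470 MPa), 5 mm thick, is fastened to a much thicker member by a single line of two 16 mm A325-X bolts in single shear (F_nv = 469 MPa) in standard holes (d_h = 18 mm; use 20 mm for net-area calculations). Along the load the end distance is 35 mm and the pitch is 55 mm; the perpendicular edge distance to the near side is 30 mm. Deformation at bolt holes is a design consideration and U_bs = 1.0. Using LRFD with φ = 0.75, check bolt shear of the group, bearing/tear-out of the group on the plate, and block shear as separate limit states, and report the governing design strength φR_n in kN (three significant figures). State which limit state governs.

Bolt shear: A_b = π·16²/4 = 201.1 mm²; R_n = 469 × 201.1 × 2 × 1 / 1000 = 188.6 kN → 0.75 × 188.6 = 141 kN.
Bearing: edge l_c = 26, r_n = 73.32 kN; interior l_c = 37, r_n = 90.24 kN; R_n = 73.32 + 1·90.24 = 163.6 kN → 123 kN.
Block shear: A_gv = 450, A_nv = 300, A_nt = 100 mm²; R_n = min(0.6F_uA_nv, 0.6F_yA_gv) + U_bs·F_u·A_nt = 131.6 kN → 98.7 kN.
Block shear governs: 98.7 kN.

98.7 kN (block shear governs)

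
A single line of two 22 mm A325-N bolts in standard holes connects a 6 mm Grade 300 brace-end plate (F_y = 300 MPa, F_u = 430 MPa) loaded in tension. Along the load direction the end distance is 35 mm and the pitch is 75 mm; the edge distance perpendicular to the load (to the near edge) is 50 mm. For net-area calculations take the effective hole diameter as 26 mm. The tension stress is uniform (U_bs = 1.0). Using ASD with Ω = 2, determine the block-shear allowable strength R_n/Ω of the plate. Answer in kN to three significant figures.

Shear plane L_v = 35 + 1·75 = 110 mm; A_gv = 110 × 6 = 660 mm².
A_nv = (110 − 1.5·26) × 6 = 426 mm².
A_nt = (50 − 0.5·26) × 6 = 222 mm².
0.6 F_u A_nv = 109.9 kN; 0.6 F_y A_gv = 118.8 kN → shear rupture governs the shear term.
R_n = 109.9 + 1.0 × 430 × 222 / 1000 = 205.4 kN.
Allowable strength R_n/Ω = 205.4 / 2 = 103 kN.

103 kN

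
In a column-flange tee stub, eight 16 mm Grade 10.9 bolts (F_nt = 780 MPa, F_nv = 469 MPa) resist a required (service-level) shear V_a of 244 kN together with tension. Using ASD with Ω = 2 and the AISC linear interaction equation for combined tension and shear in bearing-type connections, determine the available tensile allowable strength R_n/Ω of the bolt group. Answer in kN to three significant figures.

A_b = π·16²/4 = 201.1 mm²; f_rv = 244 × 1000 / (8 × 201.1) = 151.7 MPa.
F'_nt = 1.3 F_nt − (Ω F_nt / F_nv) f_rv = 1.3·780 − (2·780/469)·151.7 = 509.4 MPa, capped at F_nt → F'_nt = 509.4 MPa.
R_n = F'_nt · A_b · n = 509.4 × 201.1 × 8 / 1000 = 819.4 kN.
Allowable strength R_n/Ω = 819.4 / 2 = 410 kN.

410 kN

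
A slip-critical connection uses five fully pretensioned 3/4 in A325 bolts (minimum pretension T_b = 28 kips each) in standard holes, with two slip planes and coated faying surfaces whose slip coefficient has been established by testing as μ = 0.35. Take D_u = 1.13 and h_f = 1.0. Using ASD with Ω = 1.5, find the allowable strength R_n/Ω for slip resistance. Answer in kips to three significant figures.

73.8 kips

R_n = μ · D_u · h_f · T_b · n_s · n_b = 0.35 × 1.13 × 1.0 × 28 × 2 × 5 = 110.7 kips.
Allowable strength R_n/Ω = 110.7 / 1.5 = 73.8 kips.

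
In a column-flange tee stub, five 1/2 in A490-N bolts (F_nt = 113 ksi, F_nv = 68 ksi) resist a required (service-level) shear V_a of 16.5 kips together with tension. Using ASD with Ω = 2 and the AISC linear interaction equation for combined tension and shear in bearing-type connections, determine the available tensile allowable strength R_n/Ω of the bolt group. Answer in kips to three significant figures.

A_b = π·0.5²/4 = 0.1963 in²; f_rv = 16.5 / (5 × 0.1963) = 16.81 ksi.
F'_nt = 1.3 F_nt − (Ω F_nt / F_nv) f_rv = 1.3·113 − (2·113/68)·16.81 = 91.04 ksi, capped at F_nt → F'_nt = 91.04 ksi.
R_n = F'_nt · A_b · n = 91.04 × 0.1963 × 5 = 89.38 kips.
Allowable strength R_n/Ω = 89.38 / 2 = 44.7 kips.

44.7 kips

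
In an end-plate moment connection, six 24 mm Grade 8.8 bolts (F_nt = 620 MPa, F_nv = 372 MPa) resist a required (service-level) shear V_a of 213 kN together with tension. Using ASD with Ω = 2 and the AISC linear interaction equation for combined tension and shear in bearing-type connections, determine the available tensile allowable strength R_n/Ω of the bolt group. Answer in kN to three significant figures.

739 kN

A_b = π·24²/4 = 452.4 mm²; f_rv = 213 × 1000 / (6 × 452.4) = 78.47 MPa.
F'_nt = 1.3 F_nt − (Ω F_nt / F_nv) f_rv = 1.3·620 − (2·620/372)·78.47 = 544.4 MPa, capped at F_nt → F'_nt = 544.4 MPa.
R_n = F'_nt · A_b · n = 544.4 × 452.4 × 6 / 1000 = 1478 kN.
Allowable strength R_n/Ω = 1478 / 2 = 739 kN.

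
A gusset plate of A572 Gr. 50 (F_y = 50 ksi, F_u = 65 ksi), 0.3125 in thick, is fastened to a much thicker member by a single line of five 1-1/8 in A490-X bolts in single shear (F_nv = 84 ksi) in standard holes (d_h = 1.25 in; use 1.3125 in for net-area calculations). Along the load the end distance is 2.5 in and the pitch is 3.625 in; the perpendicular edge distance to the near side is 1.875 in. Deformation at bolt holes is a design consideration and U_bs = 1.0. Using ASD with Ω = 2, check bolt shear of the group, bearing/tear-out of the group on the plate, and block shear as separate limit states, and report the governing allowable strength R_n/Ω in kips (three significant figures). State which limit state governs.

Bolt shear: A_b = π·1.125²/4 = 0.994 in²; R_n = 84 × 0.994 × 5 × 1 = 417.5 kips → 417.5 / 2 = 209 kips.
Bearing: edge l_c = 1.875, r_n = 45.7 kips; interior l_c = 2.375, r_n = 54.84 kips; R_n = 45.7 + 4·54.84 = 265.1 kips → 133 kips.
Block shear: A_gv = 5.312, A_nv = 3.467, A_nt = 0.3809 in²; R_n = min(0.6F_uA_nv, 0.6F_yA_gv) + U_bs·F_u·A_nt = 160 kips → 80 kips.
Block shear governs: 80 kips.

80 kips (block shear governs)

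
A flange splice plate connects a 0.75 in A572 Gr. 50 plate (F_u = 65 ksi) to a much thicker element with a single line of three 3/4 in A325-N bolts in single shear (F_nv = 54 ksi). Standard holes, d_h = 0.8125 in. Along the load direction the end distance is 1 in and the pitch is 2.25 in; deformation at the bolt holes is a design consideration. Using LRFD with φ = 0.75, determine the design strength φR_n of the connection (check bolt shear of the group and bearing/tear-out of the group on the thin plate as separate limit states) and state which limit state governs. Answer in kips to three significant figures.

53.7 kips (bolt shear governs)

Bolt shear: A_b = π·0.75²/4 = 0.4418 in²; R_n = 54 × 0.4418 × 3 × 1 = 71.57 kips → 0.75 × 71.57 = 53.7 kips.
Bearing (1.2 l_c t F_u ≤ 2.4 d t F_u): upper limit = 2.4·0.75·0.75·65 = 87.75 kips.
  Edge l_c = 1 − 0.8125/2 = 0.5938 → r_n = 34.73 kips; interior l_c = 2.25 − 0.8125 = 1.438 → r_n = 84.09 kips.
  R_n,bearing = 1·34.73 + 2·84.09 = 202.9 kips → 0.75 × 202.9 = 152 kips.
Bolt shear governs: 53.7 kips.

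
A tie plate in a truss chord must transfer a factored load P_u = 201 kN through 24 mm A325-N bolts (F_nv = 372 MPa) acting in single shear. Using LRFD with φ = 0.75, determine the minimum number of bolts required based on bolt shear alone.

A_b = π·24²/4 = 452.4 mm².
Per-bolt design strength φR_n = 0.75 × 372 × 452.4 × 1 / 1000 = 126.2 kN.
n ≥ 201 / 126.2 = 1.593 → use 2 bolts.

2 bolts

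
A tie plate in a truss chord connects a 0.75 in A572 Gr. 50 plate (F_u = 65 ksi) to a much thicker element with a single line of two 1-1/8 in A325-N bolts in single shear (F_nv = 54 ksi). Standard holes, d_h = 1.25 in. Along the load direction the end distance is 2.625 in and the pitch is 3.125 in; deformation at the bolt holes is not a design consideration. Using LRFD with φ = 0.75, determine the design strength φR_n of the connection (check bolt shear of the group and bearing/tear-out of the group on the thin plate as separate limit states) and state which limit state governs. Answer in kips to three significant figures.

Bolt shear: A_b = π·1.125²/4 = 0.994 in²; R_n = 54 × 0.994 × 2 × 1 = 107.4 kips → 0.75 × 107.4 = 80.5 kips.
Bearing (1.5 l_c t F_u ≤ 3.0 d t F_u): upper limit = 3.0·1.125·0.75·65 = 164.5 kips.
  Edge l_c = 2.625 − 1.25/2 = 2 → r_n = 146.2 kips; interior l_c = 3.125 − 1.25 = 1.875 → r_n = 137.1 kips.
  R_n,bearing = 1·146.2 + 1·137.1 = 283.4 kips → 0.75 × 283.4 = 213 kips.
Bolt shear governs: 80.5 kips.

80.5 kips (bolt shear governs)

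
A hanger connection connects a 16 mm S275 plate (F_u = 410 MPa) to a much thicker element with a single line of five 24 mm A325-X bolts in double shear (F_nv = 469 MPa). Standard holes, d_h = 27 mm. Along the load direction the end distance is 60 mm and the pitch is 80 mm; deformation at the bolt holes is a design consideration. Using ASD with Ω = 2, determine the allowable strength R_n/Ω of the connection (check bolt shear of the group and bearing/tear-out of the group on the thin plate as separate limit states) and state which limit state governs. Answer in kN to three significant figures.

939 kN (bearing governs)

Bolt shear: A_b = π·24²/4 = 452.4 mm²; R_n = 469 × 452.4 × 5 × 2 / 1000 = 2122 kN → 2122 / 2 = 1060 kN.
Bearing (1.2 l_c t F_u ≤ 2.4 d t F_u): upper limit = 2.4·24·16·410 / 1000 = 377.9 kN.
  Edge l_c = 60 − 27/2 = 46.5 → r_n = 366 kN; interior l_c = 80 − 27 = 53 → r_n = 377.9 kN.
  R_n,bearing = 1·366 + 4·377.9 = 1877 kN → 1877 / 2 = 939 kN.
Bearing governs: 939 kN.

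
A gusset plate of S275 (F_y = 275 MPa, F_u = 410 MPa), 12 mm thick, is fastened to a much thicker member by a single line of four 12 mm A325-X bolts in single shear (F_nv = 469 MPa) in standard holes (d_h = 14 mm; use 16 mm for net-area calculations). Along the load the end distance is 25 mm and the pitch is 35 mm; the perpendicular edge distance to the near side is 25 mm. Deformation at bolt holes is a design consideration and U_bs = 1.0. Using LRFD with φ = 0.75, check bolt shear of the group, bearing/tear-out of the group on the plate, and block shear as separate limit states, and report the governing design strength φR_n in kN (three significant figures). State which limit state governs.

159 kN (bolt shear governs)

Bolt shear: A_b = π·12²/4 = 113.1 mm²; R_n = 469 × 113.1 × 4 × 1 / 1000 = 212.2 kN → 0.75 × 212.2 = 159 kN.
Bearing: edge l_c = 18, r_n = 106.3 kN; interior l_c = 21, r_n = 124 kN; R_n = 106.3 + 3·124 = 478.2 kN → 359 kN.
Block shear: A_gv = 1560, A_nv = 888, A_nt = 204 mm²; R_n = min(0.6F_uA_nv, 0.6F_yA_gv) + U_bs·F_u·A_nt = 302.1 kN → 227 kN.
Bolt shear governs: 159 kN.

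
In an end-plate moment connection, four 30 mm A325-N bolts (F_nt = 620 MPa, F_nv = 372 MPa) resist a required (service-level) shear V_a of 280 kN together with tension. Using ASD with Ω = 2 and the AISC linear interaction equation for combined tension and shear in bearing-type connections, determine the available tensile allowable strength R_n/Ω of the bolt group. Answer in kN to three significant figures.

673 kN

A_b = π·30²/4 = 706.9 mm²; f_rv = 280 × 1000 / (4 × 706.9) = 99.03 MPa.
F'_nt = 1.3 F_nt − (Ω F_nt / F_nv) f_rv = 1.3·620 − (2·620/372)·99.03 = 475.9 MPa, capped at F_nt → F'_nt = 475.9 MPa.
R_n = F'_nt · A_b · n = 475.9 × 706.9 × 4 / 1000 = 1346 kN.
Allowable strength R_n/Ω = 1346 / 2 = 673 kN.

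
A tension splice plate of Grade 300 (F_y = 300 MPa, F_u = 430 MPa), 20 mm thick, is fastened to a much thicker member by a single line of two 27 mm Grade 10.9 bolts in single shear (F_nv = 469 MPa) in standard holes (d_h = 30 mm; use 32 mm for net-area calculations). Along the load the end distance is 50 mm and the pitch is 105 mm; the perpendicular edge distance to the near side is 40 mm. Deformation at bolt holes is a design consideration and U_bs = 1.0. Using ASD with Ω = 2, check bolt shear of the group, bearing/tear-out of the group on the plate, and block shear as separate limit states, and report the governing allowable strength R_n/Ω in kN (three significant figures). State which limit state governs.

Bolt shear: A_b = π·27²/4 = 572.6 mm²; R_n = 469 × 572.6 × 2 × 1 / 1000 = 537.1 kN → 537.1 / 2 = 269 kN.
Bearing: edge l_c = 35, r_n = 361.2 kN; interior l_c = 75, r_n = 557.3 kN; R_n = 361.2 + 1·557.3 = 918.5 kN → 459 kN.
Block shear: A_gv = 3100, A_nv = 2140, A_nt = 480 mm²; R_n = min(0.6F_uA_nv, 0.6F_yA_gv) + U_bs·F_u·A_nt = 758.5 kN → 379 kN.
Bolt shear governs: 269 kN.

269 kN (bolt shear governs)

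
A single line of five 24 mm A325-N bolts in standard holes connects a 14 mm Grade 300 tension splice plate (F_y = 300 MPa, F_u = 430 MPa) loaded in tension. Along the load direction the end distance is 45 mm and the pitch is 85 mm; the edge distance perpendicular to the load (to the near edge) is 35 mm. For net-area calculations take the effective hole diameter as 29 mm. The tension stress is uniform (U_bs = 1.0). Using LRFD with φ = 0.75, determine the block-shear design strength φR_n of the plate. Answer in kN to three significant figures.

Shear plane L_v = 45 + 4·85 = 385 mm; A_gv = 385 × 14 = 5390 mm².
A_nv = (385 − 4.5·29) × 14 = 3563 mm².
A_nt = (35 − 0.5·29) × 14 = 287 mm².
0.6 F_u A_nv = 919.3 kN; 0.6 F_y A_gv = 970.2 kN → shear rupture governs the shear term.
R_n = 919.3 + 1.0 × 430 × 287 / 1000 = 1043 kN.
Design strength φR_n = 0.75 × 1043 = 782 kN.

782 kN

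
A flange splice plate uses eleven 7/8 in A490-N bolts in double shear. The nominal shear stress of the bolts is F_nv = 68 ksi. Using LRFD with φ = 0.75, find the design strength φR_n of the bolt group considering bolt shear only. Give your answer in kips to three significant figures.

A_b = π × 0.875² / 4 = 0.6013 in².
R_n = F_nv · A_b · n · n_s = 68 × 0.6013 × 11 × 2 = 899.6 kips.
Design strength φR_n = 0.75 × 899.6 = 675 kips.

675 kips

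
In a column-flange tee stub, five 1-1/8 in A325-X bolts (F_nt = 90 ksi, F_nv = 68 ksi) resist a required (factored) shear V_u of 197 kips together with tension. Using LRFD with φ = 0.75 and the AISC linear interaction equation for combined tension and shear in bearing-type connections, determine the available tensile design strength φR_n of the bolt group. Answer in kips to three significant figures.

A_b = π·1.125²/4 = 0.994 in²; f_rv = 197 / (5 × 0.994) = 39.64 ksi.
F'_nt = 1.3 F_nt − (F_nt / φF_nv) f_rv = 1.3·90 − (90/(0.75·68))·39.64 = 47.05 ksi, capped at F_nt → F'_nt = 47.05 ksi.
R_n = F'_nt · A_b · n = 47.05 × 0.994 × 5 = 233.9 kips.
Design strength φR_n = 0.75 × 233.9 = 175 kips.

175 kips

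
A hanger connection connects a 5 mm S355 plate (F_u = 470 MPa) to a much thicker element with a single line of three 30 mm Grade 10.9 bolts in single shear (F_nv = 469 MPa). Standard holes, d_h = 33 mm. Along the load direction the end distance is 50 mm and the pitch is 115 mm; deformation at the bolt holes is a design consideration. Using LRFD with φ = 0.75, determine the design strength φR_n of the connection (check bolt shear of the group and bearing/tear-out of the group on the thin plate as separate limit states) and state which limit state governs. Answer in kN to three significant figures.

325 kN (bearing governs)

Bolt shear: A_b = π·30²/4 = 706.9 mm²; R_n = 469 × 706.9 × 3 × 1 / 1000 = 994.5 kN → 0.75 × 994.5 = 746 kN.
Bearing (1.2 l_c t F_u ≤ 2.4 d t F_u): upper limit = 2.4·30·5·470 / 1000 = 169.2 kN.
  Edge l_c = 50 − 33/2 = 33.5 → r_n = 94.47 kN; interior l_c = 115 − 33 = 82 → r_n = 169.2 kN.
  R_n,bearing = 1·94.47 + 2·169.2 = 432.9 kN → 0.75 × 432.9 = 325 kN.
Bearing governs: 325 kN.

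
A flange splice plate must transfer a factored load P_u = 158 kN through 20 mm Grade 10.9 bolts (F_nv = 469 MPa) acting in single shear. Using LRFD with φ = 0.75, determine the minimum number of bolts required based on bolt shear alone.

2 bolts

A_b = π·20²/4 = 314.2 mm².
Per-bolt design strength φR_n = 0.75 × 469 × 314.2 × 1 / 1000 = 110.5 kN.
n ≥ 158 / 110.5 = 1.43 → use 2 bolts.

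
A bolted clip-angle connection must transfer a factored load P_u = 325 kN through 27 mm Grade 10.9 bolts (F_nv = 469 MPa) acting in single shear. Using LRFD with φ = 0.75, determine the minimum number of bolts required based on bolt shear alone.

A_b = π·27²/4 = 572.6 mm².
Per-bolt design strength φR_n = 0.75 × 469 × 572.6 × 1 / 1000 = 201.4 kN.
n ≥ 325 / 201.4 = 1.614 → use 2 bolts.

2 bolts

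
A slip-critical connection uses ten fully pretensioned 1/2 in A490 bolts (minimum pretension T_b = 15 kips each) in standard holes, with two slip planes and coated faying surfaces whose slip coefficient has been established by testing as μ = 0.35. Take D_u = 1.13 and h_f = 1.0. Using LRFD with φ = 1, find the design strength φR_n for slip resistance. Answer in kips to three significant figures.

119 kips

R_n = μ · D_u · h_f · T_b · n_s · n_b = 0.35 × 1.13 × 1.0 × 15 × 2 × 10 = 118.6 kips.
Design strength φR_n = 1 × 118.6 = 119 kips.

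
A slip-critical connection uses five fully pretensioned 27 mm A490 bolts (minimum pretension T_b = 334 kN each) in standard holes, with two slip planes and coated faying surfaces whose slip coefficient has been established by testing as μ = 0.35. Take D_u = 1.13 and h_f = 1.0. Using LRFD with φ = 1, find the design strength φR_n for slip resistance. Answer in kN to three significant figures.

1320 kN

R_n = μ · D_u · h_f · T_b · n_s · n_b = 0.35 × 1.13 × 1.0 × 334 × 2 × 5 = 1321 kN.
Design strength φR_n = 1 × 1321 = 1320 kN.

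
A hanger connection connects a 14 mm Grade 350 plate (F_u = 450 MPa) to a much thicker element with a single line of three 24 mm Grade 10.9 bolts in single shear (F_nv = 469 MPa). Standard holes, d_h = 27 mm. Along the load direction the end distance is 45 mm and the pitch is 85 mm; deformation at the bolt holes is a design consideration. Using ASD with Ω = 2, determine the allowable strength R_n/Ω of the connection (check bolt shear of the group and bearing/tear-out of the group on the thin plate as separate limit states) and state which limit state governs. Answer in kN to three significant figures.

Bolt shear: A_b = π·24²/4 = 452.4 mm²; R_n = 469 × 452.4 × 3 × 1 / 1000 = 636.5 kN → 636.5 / 2 = 318 kN.
Bearing (1.2 l_c t F_u ≤ 2.4 d t F_u): upper limit = 2.4·24·14·450 / 1000 = 362.9 kN.
  Edge l_c = 45 − 27/2 = 31.5 → r_n = 238.1 kN; interior l_c = 85 − 27 = 58 → r_n = 362.9 kN.
  R_n,bearing = 1·238.1 + 2·362.9 = 963.9 kN → 963.9 / 2 = 482 kN.
Bolt shear governs: 318 kN.

318 kN (bolt shear governs)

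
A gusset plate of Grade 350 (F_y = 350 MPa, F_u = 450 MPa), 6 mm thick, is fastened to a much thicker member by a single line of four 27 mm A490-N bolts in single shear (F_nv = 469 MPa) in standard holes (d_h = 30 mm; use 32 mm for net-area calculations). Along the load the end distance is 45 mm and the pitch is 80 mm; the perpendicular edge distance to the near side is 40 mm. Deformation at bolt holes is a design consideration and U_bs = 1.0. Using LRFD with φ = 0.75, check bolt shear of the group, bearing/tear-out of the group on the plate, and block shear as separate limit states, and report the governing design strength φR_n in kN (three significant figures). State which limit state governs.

Bolt shear: A_b = π·27²/4 = 572.6 mm²; R_n = 469 × 572.6 × 4 × 1 / 1000 = 1074 kN → 0.75 × 1074 = 806 kN.
Bearing: edge l_c = 30, r_n = 97.2 kN; interior l_c = 50, r_n = 162 kN; R_n = 97.2 + 3·162 = 583.2 kN → 437 kN.
Block shear: A_gv = 1710, A_nv = 1038, A_nt = 144 mm²; R_n = min(0.6F_uA_nv, 0.6F_yA_gv) + U_bs·F_u·A_nt = 345.1 kN → 259 kN.
Block shear governs: 259 kN.

259 kN (block shear governs)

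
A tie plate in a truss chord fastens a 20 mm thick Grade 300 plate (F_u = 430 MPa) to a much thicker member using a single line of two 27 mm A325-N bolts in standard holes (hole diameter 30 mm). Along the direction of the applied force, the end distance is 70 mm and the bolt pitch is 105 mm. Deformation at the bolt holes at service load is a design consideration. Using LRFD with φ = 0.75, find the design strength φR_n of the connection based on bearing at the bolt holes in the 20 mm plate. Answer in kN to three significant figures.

Per bolt r_n = 1.2 l_c t F_u ≤ 2.4 d t F_u; upper limit = 2.4 × 27 × 20 × 430 / 1000 = 557.3 kN.
Edge bolt: l_c = 70 − 30/2 = 55 mm → 1.2 × 55 × 20 × 430 / 1000 = 567.6 → r_n = 557.3 kN.
Interior bolts: l_c = 105 − 30 = 75 mm → 1.2 × 75 × 20 × 430 / 1000 = 774 → r_n = 557.3 kN.
R_n = 1 × 557.3 + 1 × 557.3 = 1115 kN.
Design strength φR_n = 0.75 × 1115 = 836 kN.

836 kN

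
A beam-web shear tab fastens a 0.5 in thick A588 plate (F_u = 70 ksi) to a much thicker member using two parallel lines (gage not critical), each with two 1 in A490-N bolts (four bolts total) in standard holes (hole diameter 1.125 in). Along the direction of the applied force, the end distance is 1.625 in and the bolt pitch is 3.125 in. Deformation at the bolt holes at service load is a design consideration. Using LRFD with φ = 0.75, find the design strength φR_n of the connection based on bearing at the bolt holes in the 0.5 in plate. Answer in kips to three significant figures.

Per bolt r_n = 1.2 l_c t F_u ≤ 2.4 d t F_u; upper limit = 2.4 × 1 × 0.5 × 70 = 84 kips.
Edge bolt: l_c = 1.625 − 1.125/2 = 1.062 in → 1.2 × 1.062 × 0.5 × 70 = 44.62 → r_n = 44.62 kips.
Interior bolts: l_c = 3.125 − 1.125 = 2 in → 1.2 × 2 × 0.5 × 70 = 84 → r_n = 84 kips.
R_n = 2 × 44.62 + 2 × 84 = 257.2 kips.
Design strength φR_n = 0.75 × 257.2 = 193 kips.

193 kips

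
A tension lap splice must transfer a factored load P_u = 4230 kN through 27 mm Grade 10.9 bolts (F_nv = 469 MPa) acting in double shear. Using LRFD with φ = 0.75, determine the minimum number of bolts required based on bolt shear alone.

A_b = π·27²/4 = 572.6 mm².
Per-bolt design strength φR_n = 0.75 × 469 × 572.6 × 2 / 1000 = 402.8 kN.
n ≥ 4230 / 402.8 = 10.5 → use 11 bolts.

11 bolts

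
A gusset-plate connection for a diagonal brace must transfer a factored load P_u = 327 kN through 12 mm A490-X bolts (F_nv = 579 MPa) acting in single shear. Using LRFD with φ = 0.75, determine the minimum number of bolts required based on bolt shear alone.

A_b = π·12²/4 = 113.1 mm².
Per-bolt design strength φR_n = 0.75 × 579 × 113.1 × 1 / 1000 = 49.11 kN.
n ≥ 327 / 49.11 = 6.658 → use 7 bolts.

7 bolts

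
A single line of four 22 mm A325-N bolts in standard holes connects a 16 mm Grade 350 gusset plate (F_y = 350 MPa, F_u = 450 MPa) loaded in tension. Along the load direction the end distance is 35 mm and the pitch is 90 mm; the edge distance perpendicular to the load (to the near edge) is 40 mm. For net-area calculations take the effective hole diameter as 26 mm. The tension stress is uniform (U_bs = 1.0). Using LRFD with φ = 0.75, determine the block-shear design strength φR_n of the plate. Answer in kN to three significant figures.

Shear plane L_v = 35 + 3·90 = 305 mm; A_gv = 305 × 16 = 4880 mm².
A_nv = (305 − 3.5·26) × 16 = 3424 mm².
A_nt = (40 − 0.5·26) × 16 = 432 mm².
0.6 F_u A_nv = 924.5 kN; 0.6 F_y A_gv = 1025 kN → shear rupture governs the shear term.
R_n = 924.5 + 1.0 × 450 × 432 / 1000 = 1119 kN.
Design strength φR_n = 0.75 × 1119 = 839 kN.

839 kN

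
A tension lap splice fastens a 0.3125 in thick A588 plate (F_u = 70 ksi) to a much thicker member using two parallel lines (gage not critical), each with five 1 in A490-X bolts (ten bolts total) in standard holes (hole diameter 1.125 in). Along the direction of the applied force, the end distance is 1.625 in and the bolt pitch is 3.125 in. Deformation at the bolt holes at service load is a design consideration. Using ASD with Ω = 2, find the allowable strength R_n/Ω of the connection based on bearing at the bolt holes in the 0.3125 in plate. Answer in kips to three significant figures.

238 kips

Per bolt r_n = 1.2 l_c t F_u ≤ 2.4 d t F_u; upper limit = 2.4 × 1 × 0.3125 × 70 = 52.5 kips.
Edge bolt: l_c = 1.625 − 1.125/2 = 1.062 in → 1.2 × 1.062 × 0.3125 × 70 = 27.89 → r_n = 27.89 kips.
Interior bolts: l_c = 3.125 − 1.125 = 2 in → 1.2 × 2 × 0.3125 × 70 = 52.5 → r_n = 52.5 kips.
R_n = 2 × 27.89 + 8 × 52.5 = 475.8 kips.
Allowable strength R_n/Ω = 475.8 / 2 = 238 kips.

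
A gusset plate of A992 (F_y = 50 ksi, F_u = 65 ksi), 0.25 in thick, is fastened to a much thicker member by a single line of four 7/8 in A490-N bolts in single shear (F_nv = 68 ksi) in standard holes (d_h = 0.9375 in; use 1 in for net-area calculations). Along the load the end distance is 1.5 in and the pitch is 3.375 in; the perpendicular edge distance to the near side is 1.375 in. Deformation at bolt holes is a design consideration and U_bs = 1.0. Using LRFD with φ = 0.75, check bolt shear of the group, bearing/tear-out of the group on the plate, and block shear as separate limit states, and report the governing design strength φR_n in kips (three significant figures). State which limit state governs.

70.1 kips (block shear governs)

Bolt shear: A_b = π·0.875²/4 = 0.6013 in²; R_n = 68 × 0.6013 × 4 × 1 = 163.6 kips → 0.75 × 163.6 = 123 kips.
Bearing: edge l_c = 1.031, r_n = 20.11 kips; interior l_c = 2.438, r_n = 34.12 kips; R_n = 20.11 + 3·34.12 = 122.5 kips → 91.9 kips.
Block shear: A_gv = 2.906, A_nv = 2.031, A_nt = 0.2188 in²; R_n = min(0.6F_uA_nv, 0.6F_yA_gv) + U_bs·F_u·A_nt = 93.44 kips → 70.1 kips.
Block shear governs: 70.1 kips.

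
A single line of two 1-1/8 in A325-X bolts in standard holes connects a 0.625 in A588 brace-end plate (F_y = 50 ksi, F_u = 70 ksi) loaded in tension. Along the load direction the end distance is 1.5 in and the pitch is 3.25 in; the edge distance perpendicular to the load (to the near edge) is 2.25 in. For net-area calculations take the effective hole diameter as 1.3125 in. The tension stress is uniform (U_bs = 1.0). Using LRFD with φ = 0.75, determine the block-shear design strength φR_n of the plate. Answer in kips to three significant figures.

Shear plane L_v = 1.5 + 1·3.25 = 4.75 in; A_gv = 4.75 × 0.625 = 2.969 in².
A_nv = (4.75 − 1.5·1.3125) × 0.625 = 1.738 in².
A_nt = (2.25 − 0.5·1.3125) × 0.625 = 0.9961 in².
0.6 F_u A_nv = 73.01 kips; 0.6 F_y A_gv = 89.06 kips → shear rupture governs the shear term.
R_n = 73.01 + 1.0 × 70 × 0.9961 = 142.7 kips.
Design strength φR_n = 0.75 × 142.7 = 107 kips.

107 kips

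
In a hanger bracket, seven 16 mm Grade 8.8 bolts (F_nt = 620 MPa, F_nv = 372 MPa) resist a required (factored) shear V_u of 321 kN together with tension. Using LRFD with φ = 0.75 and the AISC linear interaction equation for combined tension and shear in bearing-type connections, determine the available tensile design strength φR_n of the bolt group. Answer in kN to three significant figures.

316 kN

A_b = π·16²/4 = 201.1 mm²; f_rv = 321 × 1000 / (7 × 201.1) = 228.1 MPa.
F'_nt = 1.3 F_nt − (F_nt / φF_nv) f_rv = 1.3·620 − (620/(0.75·372))·228.1 = 299.2 MPa, capped at F_nt → F'_nt = 299.2 MPa.
R_n = F'_nt · A_b · n = 299.2 × 201.1 × 7 / 1000 = 421.1 kN.
Design strength φR_n = 0.75 × 421.1 = 316 kN.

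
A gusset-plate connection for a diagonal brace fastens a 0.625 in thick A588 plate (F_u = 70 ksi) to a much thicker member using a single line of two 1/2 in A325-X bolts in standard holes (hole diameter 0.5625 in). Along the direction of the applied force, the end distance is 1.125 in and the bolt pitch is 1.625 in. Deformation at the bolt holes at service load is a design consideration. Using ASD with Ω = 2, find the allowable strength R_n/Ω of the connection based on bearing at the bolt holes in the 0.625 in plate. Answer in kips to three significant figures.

48.4 kips

Per bolt r_n = 1.2 l_c t F_u ≤ 2.4 d t F_u; upper limit = 2.4 × 0.5 × 0.625 × 70 = 52.5 kips.
Edge bolt: l_c = 1.125 − 0.5625/2 = 0.8438 in → 1.2 × 0.8438 × 0.625 × 70 = 44.3 → r_n = 44.3 kips.
Interior bolts: l_c = 1.625 − 0.5625 = 1.062 in → 1.2 × 1.062 × 0.625 × 70 = 55.78 → r_n = 52.5 kips.
R_n = 1 × 44.3 + 1 × 52.5 = 96.8 kips.
Allowable strength R_n/Ω = 96.8 / 2 = 48.4 kips.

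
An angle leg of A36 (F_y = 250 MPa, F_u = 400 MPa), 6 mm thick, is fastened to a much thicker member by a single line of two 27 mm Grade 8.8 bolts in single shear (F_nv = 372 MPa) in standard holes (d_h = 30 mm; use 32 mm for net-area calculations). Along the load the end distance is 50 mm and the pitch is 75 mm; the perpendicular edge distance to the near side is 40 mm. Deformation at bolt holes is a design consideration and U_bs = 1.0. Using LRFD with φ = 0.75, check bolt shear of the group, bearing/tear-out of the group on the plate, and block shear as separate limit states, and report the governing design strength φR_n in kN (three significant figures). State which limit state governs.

Bolt shear: A_b = π·27²/4 = 572.6 mm²; R_n = 372 × 572.6 × 2 × 1 / 1000 = 426 kN → 0.75 × 426 = 319 kN.
Bearing: edge l_c = 35, r_n = 100.8 kN; interior l_c = 45, r_n = 129.6 kN; R_n = 100.8 + 1·129.6 = 230.4 kN → 173 kN.
Block shear: A_gv = 750, A_nv = 462, A_nt = 144 mm²; R_n = min(0.6F_uA_nv, 0.6F_yA_gv) + U_bs·F_u·A_nt = 168.5 kN → 126 kN.
Block shear governs: 126 kN.

126 kN (block shear governs)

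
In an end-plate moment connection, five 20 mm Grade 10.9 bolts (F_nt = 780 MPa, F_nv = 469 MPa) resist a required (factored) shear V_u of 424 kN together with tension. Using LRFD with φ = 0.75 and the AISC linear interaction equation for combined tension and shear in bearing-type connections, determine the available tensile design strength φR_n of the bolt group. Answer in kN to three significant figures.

489 kN

A_b = π·20²/4 = 314.2 mm²; f_rv = 424 × 1000 / (5 × 314.2) = 269.9 MPa.
F'_nt = 1.3 F_nt − (F_nt / φF_nv) f_rv = 1.3·780 − (780/(0.75·469))·269.9 = 415.4 MPa, capped at F_nt → F'_nt = 415.4 MPa.
R_n = F'_nt · A_b · n = 415.4 × 314.2 × 5 / 1000 = 652.6 kN.
Design strength φR_n = 0.75 × 652.6 = 489 kN.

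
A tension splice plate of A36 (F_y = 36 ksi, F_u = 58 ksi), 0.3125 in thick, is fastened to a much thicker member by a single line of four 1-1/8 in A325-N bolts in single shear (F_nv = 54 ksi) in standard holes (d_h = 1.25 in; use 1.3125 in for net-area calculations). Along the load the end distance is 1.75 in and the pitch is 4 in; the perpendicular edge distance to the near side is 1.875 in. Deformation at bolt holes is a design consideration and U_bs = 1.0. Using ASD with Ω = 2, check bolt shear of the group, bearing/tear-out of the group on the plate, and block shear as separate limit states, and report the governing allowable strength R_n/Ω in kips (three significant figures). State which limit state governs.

Bolt shear: A_b = π·1.125²/4 = 0.994 in²; R_n = 54 × 0.994 × 4 × 1 = 214.7 kips → 214.7 / 2 = 107 kips.
Bearing: edge l_c = 1.125, r_n = 24.47 kips; interior l_c = 2.75, r_n = 48.94 kips; R_n = 24.47 + 3·48.94 = 171.3 kips → 85.6 kips.
Block shear: A_gv = 4.297, A_nv = 2.861, A_nt = 0.3809 in²; R_n = min(0.6F_uA_nv, 0.6F_yA_gv) + U_bs·F_u·A_nt = 114.9 kips → 57.5 kips.
Block shear governs: 57.5 kips.

57.5 kips (block shear governs)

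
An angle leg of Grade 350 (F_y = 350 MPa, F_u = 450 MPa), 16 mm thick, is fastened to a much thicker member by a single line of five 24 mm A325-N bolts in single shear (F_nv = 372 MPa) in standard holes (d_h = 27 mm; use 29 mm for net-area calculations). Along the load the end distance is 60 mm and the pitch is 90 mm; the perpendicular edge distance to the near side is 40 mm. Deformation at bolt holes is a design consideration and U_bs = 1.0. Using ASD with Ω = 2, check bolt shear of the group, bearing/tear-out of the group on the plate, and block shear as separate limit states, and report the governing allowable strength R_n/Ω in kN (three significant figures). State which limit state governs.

Bolt shear: A_b = π·24²/4 = 452.4 mm²; R_n = 372 × 452.4 × 5 × 1 / 1000 = 841.4 kN → 841.4 / 2 = 421 kN.
Bearing: edge l_c = 46.5, r_n = 401.8 kN; interior l_c = 63, r_n = 414.7 kN; R_n = 401.8 + 4·414.7 = 2061 kN → 1030 kN.
Block shear: A_gv = 6720, A_nv = 4632, A_nt = 408 mm²; R_n = min(0.6F_uA_nv, 0.6F_yA_gv) + U_bs·F_u·A_nt = 1434 kN → 717 kN.
Bolt shear governs: 421 kN.

421 kN (bolt shear governs)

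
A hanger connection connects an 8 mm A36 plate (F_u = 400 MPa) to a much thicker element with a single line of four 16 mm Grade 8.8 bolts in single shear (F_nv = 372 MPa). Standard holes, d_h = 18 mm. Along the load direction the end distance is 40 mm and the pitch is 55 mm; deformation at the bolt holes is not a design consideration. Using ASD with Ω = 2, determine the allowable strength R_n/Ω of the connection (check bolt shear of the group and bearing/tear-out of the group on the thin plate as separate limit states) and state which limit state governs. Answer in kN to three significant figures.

Bolt shear: A_b = π·16²/4 = 201.1 mm²; R_n = 372 × 201.1 × 4 × 1 / 1000 = 299.2 kN → 299.2 / 2 = 150 kN.
Bearing (1.5 l_c t F_u ≤ 3.0 d t F_u): upper limit = 3.0·16·8·400 / 1000 = 153.6 kN.
  Edge l_c = 40 − 18/2 = 31 → r_n = 148.8 kN; interior l_c = 55 − 18 = 37 → r_n = 153.6 kN.
  R_n,bearing = 1·148.8 + 3·153.6 = 609.6 kN → 609.6 / 2 = 305 kN.
Bolt shear governs: 150 kN.

150 kN (bolt shear governs)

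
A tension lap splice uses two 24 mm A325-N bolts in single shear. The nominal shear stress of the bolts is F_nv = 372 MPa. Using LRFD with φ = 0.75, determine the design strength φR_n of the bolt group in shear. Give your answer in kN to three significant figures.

252 kN

A_b = π × 24² / 4 = 452.4 mm².
R_n = F_nv · A_b · n · n_s = 372 × 452.4 × 2 × 1 / 1000 = 336.6 kN.
Design strength φR_n = 0.75 × 336.6 = 252 kN.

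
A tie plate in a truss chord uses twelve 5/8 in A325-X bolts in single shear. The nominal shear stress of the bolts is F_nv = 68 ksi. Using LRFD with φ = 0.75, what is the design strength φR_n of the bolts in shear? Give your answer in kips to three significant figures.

A_b = π × 0.625² / 4 = 0.3068 in².
R_n = F_nv · A_b · n · n_s = 68 × 0.3068 × 12 × 1 = 250.3 kips.
Design strength φR_n = 0.75 × 250.3 = 188 kips.

188 kips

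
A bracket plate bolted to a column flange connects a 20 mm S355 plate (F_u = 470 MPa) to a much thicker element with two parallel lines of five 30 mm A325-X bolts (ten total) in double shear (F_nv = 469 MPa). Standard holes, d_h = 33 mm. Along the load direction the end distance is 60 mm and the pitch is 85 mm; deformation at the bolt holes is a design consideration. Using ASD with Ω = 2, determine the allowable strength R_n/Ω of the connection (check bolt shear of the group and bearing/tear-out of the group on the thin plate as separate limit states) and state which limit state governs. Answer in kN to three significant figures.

2840 kN (bearing governs)

Bolt shear: A_b = π·30²/4 = 706.9 mm²; R_n = 469 × 706.9 × 10 × 2 / 1000 = 6630 kN → 6630 / 2 = 3320 kN.
Bearing (1.2 l_c t F_u ≤ 2.4 d t F_u): upper limit = 2.4·30·20·470 / 1000 = 676.8 kN.
  Edge l_c = 60 − 33/2 = 43.5 → r_n = 490.7 kN; interior l_c = 85 − 33 = 52 → r_n = 586.6 kN.
  R_n,bearing = 2·490.7 + 8·586.6 = 5674 kN → 5674 / 2 = 2840 kN.
Bearing governs: 2840 kN.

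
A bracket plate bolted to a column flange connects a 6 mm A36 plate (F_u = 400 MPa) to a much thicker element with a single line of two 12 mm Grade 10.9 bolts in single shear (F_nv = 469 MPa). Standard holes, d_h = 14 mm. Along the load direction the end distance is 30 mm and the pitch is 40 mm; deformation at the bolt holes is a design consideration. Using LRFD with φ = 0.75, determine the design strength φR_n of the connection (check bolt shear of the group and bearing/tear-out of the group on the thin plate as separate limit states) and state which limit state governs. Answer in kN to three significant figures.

79.6 kN (bolt shear governs)

Bolt shear: A_b = π·12²/4 = 113.1 mm²; R_n = 469 × 113.1 × 2 × 1 / 1000 = 106.1 kN → 0.75 × 106.1 = 79.6 kN.
Bearing (1.2 l_c t F_u ≤ 2.4 d t F_u): upper limit = 2.4·12·6·400 / 1000 = 69.12 kN.
  Edge l_c = 30 − 14/2 = 23 → r_n = 66.24 kN; interior l_c = 40 − 14 = 26 → r_n = 69.12 kN.
  R_n,bearing = 1·66.24 + 1·69.12 = 135.4 kN → 0.75 × 135.4 = 102 kN.
Bolt shear governs: 79.6 kN.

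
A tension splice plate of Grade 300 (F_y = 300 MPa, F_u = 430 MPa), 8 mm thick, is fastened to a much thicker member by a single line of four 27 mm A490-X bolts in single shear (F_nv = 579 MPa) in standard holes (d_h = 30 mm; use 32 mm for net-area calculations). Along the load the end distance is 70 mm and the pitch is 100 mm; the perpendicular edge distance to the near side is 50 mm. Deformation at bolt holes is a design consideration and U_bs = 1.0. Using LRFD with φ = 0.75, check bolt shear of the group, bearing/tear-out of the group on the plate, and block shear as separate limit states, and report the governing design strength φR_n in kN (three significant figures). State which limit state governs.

Bolt shear: A_b = π·27²/4 = 572.6 mm²; R_n = 579 × 572.6 × 4 × 1 / 1000 = 1326 kN → 0.75 × 1326 = 995 kN.
Bearing: edge l_c = 55, r_n = 222.9 kN; interior l_c = 70, r_n = 222.9 kN; R_n = 222.9 + 3·222.9 = 891.6 kN → 669 kN.
Block shear: A_gv = 2960, A_nv = 2064, A_nt = 272 mm²; R_n = min(0.6F_uA_nv, 0.6F_yA_gv) + U_bs·F_u·A_nt = 649.5 kN → 487 kN.
Block shear governs: 487 kN.

487 kN (block shear governs)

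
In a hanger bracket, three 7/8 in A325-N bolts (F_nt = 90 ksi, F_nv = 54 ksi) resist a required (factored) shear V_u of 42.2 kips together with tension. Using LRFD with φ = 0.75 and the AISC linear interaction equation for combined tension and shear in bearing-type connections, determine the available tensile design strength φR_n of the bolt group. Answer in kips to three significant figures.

A_b = π·0.875²/4 = 0.6013 in²; f_rv = 42.2 / (3 × 0.6013) = 23.39 ksi.
F'_nt = 1.3 F_nt − (F_nt / φF_nv) f_rv = 1.3·90 − (90/(0.75·54))·23.39 = 65.02 ksi, capped at F_nt → F'_nt = 65.02 ksi.
R_n = F'_nt · A_b · n = 65.02 × 0.6013 × 3 = 117.3 kips.
Design strength φR_n = 0.75 × 117.3 = 88 kips.

88 kips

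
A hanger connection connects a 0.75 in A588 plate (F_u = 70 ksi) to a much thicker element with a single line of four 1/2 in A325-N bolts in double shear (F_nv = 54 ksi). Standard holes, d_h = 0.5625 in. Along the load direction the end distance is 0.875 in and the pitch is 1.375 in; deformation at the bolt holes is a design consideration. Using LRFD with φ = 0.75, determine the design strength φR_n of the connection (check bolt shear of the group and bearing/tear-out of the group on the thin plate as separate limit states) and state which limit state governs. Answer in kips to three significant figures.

63.6 kips (bolt shear governs)

Bolt shear: A_b = π·0.5²/4 = 0.1963 in²; R_n = 54 × 0.1963 × 4 × 2 = 84.82 kips → 0.75 × 84.82 = 63.6 kips.
Bearing (1.2 l_c t F_u ≤ 2.4 d t F_u): upper limit = 2.4·0.5·0.75·70 = 63 kips.
  Edge l_c = 0.875 − 0.5625/2 = 0.5938 → r_n = 37.41 kips; interior l_c = 1.375 − 0.5625 = 0.8125 → r_n = 51.19 kips.
  R_n,bearing = 1·37.41 + 3·51.19 = 191 kips → 0.75 × 191 = 143 kips.
Bolt shear governs: 63.6 kips.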